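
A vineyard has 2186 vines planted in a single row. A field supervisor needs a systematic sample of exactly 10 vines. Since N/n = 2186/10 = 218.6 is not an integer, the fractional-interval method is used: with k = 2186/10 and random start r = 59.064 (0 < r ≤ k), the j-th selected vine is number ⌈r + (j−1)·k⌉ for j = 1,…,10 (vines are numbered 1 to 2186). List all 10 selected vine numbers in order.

j=1: r + 0k = 59.064 → ⌈·⌉ = 60
j=2: r + 1k = 277.664 → ⌈·⌉ = 278
j=3: r + 2k = 496.264 → ⌈·⌉ = 497
j=4: r + 3k = 714.864 → ⌈·⌉ = 715
j=5: r + 4k = 933.464 → ⌈·⌉ = 934
j=6: r + 5k = 1152.064 → ⌈·⌉ = 1153
j=7: r + 6k = 1370.664 → ⌈·⌉ = 1371
j=8: r + 7k = 1589.264 → ⌈·⌉ = 1590
j=9: r + 8k = 1807.864 → ⌈·⌉ = 1808
j=10: r + 9k = 2026.464 → ⌈·⌉ = 2027

60, 278, 497, 715, 934, 1153, 1371, 1590, 1808, 2027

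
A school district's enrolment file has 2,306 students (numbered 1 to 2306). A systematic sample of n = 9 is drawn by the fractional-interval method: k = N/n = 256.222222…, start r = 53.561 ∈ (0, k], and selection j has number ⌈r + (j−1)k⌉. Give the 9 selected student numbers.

j=1: r + 0k = 53.561 → ⌈·⌉ = 54
j=2: r + 1k = 309.783222… → ⌈·⌉ = 310
j=3: r + 2k = 566.005444… → ⌈·⌉ = 567
j=4: r + 3k = 822.227666… → ⌈·⌉ = 823
j=5: r + 4k = 1078.449888… → ⌈·⌉ = 1079
j=6: r + 5k = 1334.672111… → ⌈·⌉ = 1335
j=7: r + 6k = 1590.894333… → ⌈·⌉ = 1591
j=8: r + 7k = 1847.116555… → ⌈·⌉ = 1848
j=9: r + 8k = 2103.338777… → ⌈·⌉ = 2104

54, 310, 567, 823, 1079, 1335, 1591, 1848, 2104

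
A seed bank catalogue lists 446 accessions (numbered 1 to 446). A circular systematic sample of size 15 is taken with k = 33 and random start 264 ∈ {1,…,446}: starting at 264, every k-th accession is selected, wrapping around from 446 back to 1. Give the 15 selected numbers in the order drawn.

Selection 1: 264
Selection 2: 264 + 33 = 297
Selection 3: 297 + 33 = 330
Selection 4: 330 + 33 = 363
Selection 5: 363 + 33 = 396
Selection 6: 396 + 33 = 429
Selection 7: 429 + 33 = 462 → 462 − 446 = 16
Selection 8: 16 + 33 = 49
Selection 9: 49 + 33 = 82
Selection 10: 82 + 33 = 115
Selection 11: 115 + 33 = 148
Selection 12: 148 + 33 = 181
Selection 13: 181 + 33 = 214
Selection 14: 214 + 33 = 247
Selection 15: 247 + 33 = 280

264, 297, 330, 363, 396, 429, 16, 49, 82, 115, 148, 181, 214, 247, 280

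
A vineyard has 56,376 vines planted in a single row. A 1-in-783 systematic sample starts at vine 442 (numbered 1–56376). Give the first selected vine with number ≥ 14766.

15319

k = 783
Steps past start: ⌈(14766 − 442)/783⌉ = ⌈14324/783⌉ = 19
Selected vine: 442 + 19×783 = 15319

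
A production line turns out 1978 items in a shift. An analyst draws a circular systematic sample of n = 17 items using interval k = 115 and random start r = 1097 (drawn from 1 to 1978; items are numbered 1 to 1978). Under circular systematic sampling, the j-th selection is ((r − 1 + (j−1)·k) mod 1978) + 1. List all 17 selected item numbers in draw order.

Selection 1: 1097
Selection 2: 1097 + 115 = 1212
Selection 3: 1212 + 115 = 1327
Selection 4: 1327 + 115 = 1442
Selection 5: 1442 + 115 = 1557
Selection 6: 1557 + 115 = 1672
Selection 7: 1672 + 115 = 1787
Selection 8: 1787 + 115 = 1902
Selection 9: 1902 + 115 = 2017 → 2017 − 1978 = 39
Selection 10: 39 + 115 = 154
Selection 11: 154 + 115 = 269
Selection 12: 269 + 115 = 384
Selection 13: 384 + 115 = 499
Selection 14: 499 + 115 = 614
Selection 15: 614 + 115 = 729
Selection 16: 729 + 115 = 844
Selection 17: 844 + 115 = 959

1097, 1212, 1327, 1442, 1557, 1672, 1787, 1902, 39, 154, 269, 384, 499, 614, 729, 844, 959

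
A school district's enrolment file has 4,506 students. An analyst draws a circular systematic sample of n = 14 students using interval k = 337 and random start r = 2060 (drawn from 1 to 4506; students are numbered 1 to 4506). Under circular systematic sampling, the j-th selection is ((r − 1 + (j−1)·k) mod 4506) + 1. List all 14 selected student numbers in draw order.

Selection 1: 2060
Selection 2: 2060 + 337 = 2397
Selection 3: 2397 + 337 = 2734
Selection 4: 2734 + 337 = 3071
Selection 5: 3071 + 337 = 3408
Selection 6: 3408 + 337 = 3745
Selection 7: 3745 + 337 = 4082
Selection 8: 4082 + 337 = 4419
Selection 9: 4419 + 337 = 4756 → 4756 − 4506 = 250
Selection 10: 250 + 337 = 587
Selection 11: 587 + 337 = 924
Selection 12: 924 + 337 = 1261
Selection 13: 1261 + 337 = 1598
Selection 14: 1598 + 337 = 1935

2060, 2397, 2734, 3071, 3408, 3745, 4082, 4419, 250, 587, 924, 1261, 1598, 1935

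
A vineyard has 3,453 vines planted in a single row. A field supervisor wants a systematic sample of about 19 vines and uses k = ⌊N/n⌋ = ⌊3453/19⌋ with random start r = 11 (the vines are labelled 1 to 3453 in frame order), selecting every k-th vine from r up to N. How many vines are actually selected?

k = ⌊3453/19⌋ = 181
Achieved size = ⌊(3453 − 11)/181⌋ + 1 = ⌊3442/181⌋ + 1 = 19 + 1 = 20
(last selection: 11 + 19×181 = 3450 ≤ 3453; next would be 3631 > 3453)

20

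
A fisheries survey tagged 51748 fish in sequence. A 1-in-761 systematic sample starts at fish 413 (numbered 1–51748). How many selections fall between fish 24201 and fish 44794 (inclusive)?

k = 761
First selection ≥ 24201: 413 + ⌈(24201−413)/761⌉·761 = 413 + 32×761 = 24765
Last selection ≤ 44794: 413 + ⌊(44794−413)/761⌋·761 = 413 + 58×761 = 44551
Count = 58 − 32 + 1 = 27

27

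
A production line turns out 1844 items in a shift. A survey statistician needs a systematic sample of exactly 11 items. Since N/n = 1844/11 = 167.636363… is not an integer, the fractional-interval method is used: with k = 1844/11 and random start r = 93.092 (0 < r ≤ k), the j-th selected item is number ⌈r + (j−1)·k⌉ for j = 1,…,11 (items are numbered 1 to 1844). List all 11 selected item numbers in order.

94, 261, 429, 597, 764, 932, 1099, 1267, 1435, 1602, 1770

j=1: r + 0k = 93.092 → ⌈·⌉ = 94
j=2: r + 1k = 260.728363… → ⌈·⌉ = 261
j=3: r + 2k = 428.364727… → ⌈·⌉ = 429
j=4: r + 3k = 596.001090… → ⌈·⌉ = 597
j=5: r + 4k = 763.637454… → ⌈·⌉ = 764
j=6: r + 5k = 931.273818… → ⌈·⌉ = 932
j=7: r + 6k = 1098.910181… → ⌈·⌉ = 1099
j=8: r + 7k = 1266.546545… → ⌈·⌉ = 1267
j=9: r + 8k = 1434.182909… → ⌈·⌉ = 1435
j=10: r + 9k = 1601.819272… → ⌈·⌉ = 1602
j=11: r + 10k = 1769.455636… → ⌈·⌉ = 1770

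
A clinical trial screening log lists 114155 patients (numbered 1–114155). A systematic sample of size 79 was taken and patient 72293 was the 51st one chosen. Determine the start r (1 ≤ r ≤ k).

43

k = 114155/79 = 1445
r = 72293 − (51−1)×1445 = 72293 − 72250 = 43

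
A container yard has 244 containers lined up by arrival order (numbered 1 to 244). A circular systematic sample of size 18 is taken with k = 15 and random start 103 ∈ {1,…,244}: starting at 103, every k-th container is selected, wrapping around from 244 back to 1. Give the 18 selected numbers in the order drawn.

103, 118, 133, 148, 163, 178, 193, 208, 223, 238, 9, 24, 39, 54, 69, 84, 99, 114

Selection 1: 103
Selection 2: 103 + 15 = 118
Selection 3: 118 + 15 = 133
Selection 4: 133 + 15 = 148
Selection 5: 148 + 15 = 163
Selection 6: 163 + 15 = 178
Selection 7: 178 + 15 = 193
Selection 8: 193 + 15 = 208
Selection 9: 208 + 15 = 223
Selection 10: 223 + 15 = 238
Selection 11: 238 + 15 = 253 → 253 − 244 = 9
Selection 12: 9 + 15 = 24
Selection 13: 24 + 15 = 39
Selection 14: 39 + 15 = 54
Selection 15: 54 + 15 = 69
Selection 16: 69 + 15 = 84
Selection 17: 84 + 15 = 99
Selection 18: 99 + 15 = 114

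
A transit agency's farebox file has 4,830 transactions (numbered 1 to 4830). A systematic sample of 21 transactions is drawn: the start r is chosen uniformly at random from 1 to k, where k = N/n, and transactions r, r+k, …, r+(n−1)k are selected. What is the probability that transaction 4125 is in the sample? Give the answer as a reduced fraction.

k = 4830/21 = 230.
Transaction 4125 is selected iff r ≡ 4125 (mod 230); exactly one such r in {1,…,230}.
Inclusion probability = 1/230.

1/230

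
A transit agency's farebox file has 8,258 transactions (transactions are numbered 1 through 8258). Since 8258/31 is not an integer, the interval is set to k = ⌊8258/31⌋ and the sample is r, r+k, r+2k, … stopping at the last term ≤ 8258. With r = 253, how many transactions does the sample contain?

k = ⌊8258/31⌋ = 266
Achieved size = ⌊(8258 − 253)/266⌋ + 1 = ⌊8005/266⌋ + 1 = 30 + 1 = 31
(last selection: 253 + 30×266 = 8233 ≤ 8258; next would be 8499 > 8258)

31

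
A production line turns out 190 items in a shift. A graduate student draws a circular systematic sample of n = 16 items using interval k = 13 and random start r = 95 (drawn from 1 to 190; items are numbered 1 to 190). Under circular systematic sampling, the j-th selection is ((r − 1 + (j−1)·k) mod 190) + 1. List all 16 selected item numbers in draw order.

95, 108, 121, 134, 147, 160, 173, 186, 9, 22, 35, 48, 61, 74, 87, 100

Selection 1: 95
Selection 2: 95 + 13 = 108
Selection 3: 108 + 13 = 121
Selection 4: 121 + 13 = 134
Selection 5: 134 + 13 = 147
Selection 6: 147 + 13 = 160
Selection 7: 160 + 13 = 173
Selection 8: 173 + 13 = 186
Selection 9: 186 + 13 = 199 → 199 − 190 = 9
Selection 10: 9 + 13 = 22
Selection 11: 22 + 13 = 35
Selection 12: 35 + 13 = 48
Selection 13: 48 + 13 = 61
Selection 14: 61 + 13 = 74
Selection 15: 74 + 13 = 87
Selection 16: 87 + 13 = 100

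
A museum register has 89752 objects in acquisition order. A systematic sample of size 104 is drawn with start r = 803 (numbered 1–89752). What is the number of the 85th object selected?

73295

k = 89752/104 = 863
85th selection = r + (85−1)·k = 803 + 84×863 = 803 + 72492 = 73295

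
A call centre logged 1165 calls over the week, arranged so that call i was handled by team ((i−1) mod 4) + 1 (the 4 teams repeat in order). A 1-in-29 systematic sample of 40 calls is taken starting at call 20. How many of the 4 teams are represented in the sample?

Consecutive selections differ by k = 29, so their team numbers differ by 29 mod 4 = 1.
gcd(29, 4) = 1, so the sample visits 4/1 = 4 distinct residues mod 4.
Start 20 is team 4; the teams hit are 1, 2, 3, 4.

4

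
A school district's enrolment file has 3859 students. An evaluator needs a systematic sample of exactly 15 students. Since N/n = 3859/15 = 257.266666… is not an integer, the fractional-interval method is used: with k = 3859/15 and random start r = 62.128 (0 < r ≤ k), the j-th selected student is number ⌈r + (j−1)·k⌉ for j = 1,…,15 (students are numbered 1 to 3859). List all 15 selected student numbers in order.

j=1: r + 0k = 62.128 → ⌈·⌉ = 63
j=2: r + 1k = 319.394666… → ⌈·⌉ = 320
j=3: r + 2k = 576.661333… → ⌈·⌉ = 577
j=4: r + 3k = 833.928 → ⌈·⌉ = 834
j=5: r + 4k = 1091.194666… → ⌈·⌉ = 1092
j=6: r + 5k = 1348.461333… → ⌈·⌉ = 1349
j=7: r + 6k = 1605.728 → ⌈·⌉ = 1606
j=8: r + 7k = 1862.994666… → ⌈·⌉ = 1863
j=9: r + 8k = 2120.261333… → ⌈·⌉ = 2121
j=10: r + 9k = 2377.528 → ⌈·⌉ = 2378
j=11: r + 10k = 2634.794666… → ⌈·⌉ = 2635
j=12: r + 11k = 2892.061333… → ⌈·⌉ = 2893
j=13: r + 12k = 3149.328 → ⌈·⌉ = 3150
j=14: r + 13k = 3406.594666… → ⌈·⌉ = 3407
j=15: r + 14k = 3663.861333… → ⌈·⌉ = 3664

63, 320, 577, 834, 1092, 1349, 1606, 1863, 2121, 2378, 2635, 2893, 3150, 3407, 3664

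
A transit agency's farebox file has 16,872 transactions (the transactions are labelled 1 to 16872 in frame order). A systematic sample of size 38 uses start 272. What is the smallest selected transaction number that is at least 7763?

k = 16872/38 = 444
Steps past start: ⌈(7763 − 272)/444⌉ = ⌈7491/444⌉ = 17
Selected transaction: 272 + 17×444 = 7820

7820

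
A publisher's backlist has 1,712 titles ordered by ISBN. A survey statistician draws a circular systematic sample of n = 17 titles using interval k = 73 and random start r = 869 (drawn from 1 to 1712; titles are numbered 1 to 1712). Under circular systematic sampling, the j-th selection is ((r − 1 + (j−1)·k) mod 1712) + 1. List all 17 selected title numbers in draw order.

Selection 1: 869
Selection 2: 869 + 73 = 942
Selection 3: 942 + 73 = 1015
Selection 4: 1015 + 73 = 1088
Selection 5: 1088 + 73 = 1161
Selection 6: 1161 + 73 = 1234
Selection 7: 1234 + 73 = 1307
Selection 8: 1307 + 73 = 1380
Selection 9: 1380 + 73 = 1453
Selection 10: 1453 + 73 = 1526
Selection 11: 1526 + 73 = 1599
Selection 12: 1599 + 73 = 1672
Selection 13: 1672 + 73 = 1745 → 1745 − 1712 = 33
Selection 14: 33 + 73 = 106
Selection 15: 106 + 73 = 179
Selection 16: 179 + 73 = 252
Selection 17: 252 + 73 = 325

869, 942, 1015, 1088, 1161, 1234, 1307, 1380, 1453, 1526, 1599, 1672, 33, 106, 179, 252, 325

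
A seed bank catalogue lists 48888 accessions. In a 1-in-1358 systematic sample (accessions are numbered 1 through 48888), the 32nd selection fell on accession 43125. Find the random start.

1027

k = 1358
r = 43125 − (32−1)×1358 = 43125 − 42098 = 1027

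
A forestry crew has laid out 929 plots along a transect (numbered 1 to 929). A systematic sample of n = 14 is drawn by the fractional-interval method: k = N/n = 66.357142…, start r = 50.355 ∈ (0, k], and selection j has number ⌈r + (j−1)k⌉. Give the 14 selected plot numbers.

51, 117, 184, 250, 316, 383, 449, 515, 582, 648, 714, 781, 847, 913

j=1: r + 0k = 50.355 → ⌈·⌉ = 51
j=2: r + 1k = 116.712142… → ⌈·⌉ = 117
j=3: r + 2k = 183.069285… → ⌈·⌉ = 184
j=4: r + 3k = 249.426428… → ⌈·⌉ = 250
j=5: r + 4k = 315.783571… → ⌈·⌉ = 316
j=6: r + 5k = 382.140714… → ⌈·⌉ = 383
j=7: r + 6k = 448.497857… → ⌈·⌉ = 449
j=8: r + 7k = 514.855 → ⌈·⌉ = 515
j=9: r + 8k = 581.212142… → ⌈·⌉ = 582
j=10: r + 9k = 647.569285… → ⌈·⌉ = 648
j=11: r + 10k = 713.926428… → ⌈·⌉ = 714
j=12: r + 11k = 780.283571… → ⌈·⌉ = 781
j=13: r + 12k = 846.640714… → ⌈·⌉ = 847
j=14: r + 13k = 912.997857… → ⌈·⌉ = 913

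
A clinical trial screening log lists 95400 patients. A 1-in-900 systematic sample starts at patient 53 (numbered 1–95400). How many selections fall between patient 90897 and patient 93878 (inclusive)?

k = 900
First selection ≥ 90897: 53 + ⌈(90897−53)/900⌉·900 = 53 + 101×900 = 90953
Last selection ≤ 93878: 53 + ⌊(93878−53)/900⌋·900 = 53 + 104×900 = 93653
Count = 104 − 101 + 1 = 4

4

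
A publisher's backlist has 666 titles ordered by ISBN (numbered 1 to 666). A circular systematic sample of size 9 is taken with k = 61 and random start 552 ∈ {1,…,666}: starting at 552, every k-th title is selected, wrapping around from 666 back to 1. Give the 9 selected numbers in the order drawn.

Selection 1: 552
Selection 2: 552 + 61 = 613
Selection 3: 613 + 61 = 674 → 674 − 666 = 8
Selection 4: 8 + 61 = 69
Selection 5: 69 + 61 = 130
Selection 6: 130 + 61 = 191
Selection 7: 191 + 61 = 252
Selection 8: 252 + 61 = 313
Selection 9: 313 + 61 = 374

552, 613, 8, 69, 130, 191, 252, 313, 374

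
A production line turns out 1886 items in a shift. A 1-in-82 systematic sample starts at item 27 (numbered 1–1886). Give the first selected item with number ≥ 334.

355

k = 82
Steps past start: ⌈(334 − 27)/82⌉ = ⌈307/82⌉ = 4
Selected item: 27 + 4×82 = 355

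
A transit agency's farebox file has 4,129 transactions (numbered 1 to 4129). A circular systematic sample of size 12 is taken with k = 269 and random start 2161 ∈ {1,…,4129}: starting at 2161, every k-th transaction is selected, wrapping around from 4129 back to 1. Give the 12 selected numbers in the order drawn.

Selection 1: 2161
Selection 2: 2161 + 269 = 2430
Selection 3: 2430 + 269 = 2699
Selection 4: 2699 + 269 = 2968
Selection 5: 2968 + 269 = 3237
Selection 6: 3237 + 269 = 3506
Selection 7: 3506 + 269 = 3775
Selection 8: 3775 + 269 = 4044
Selection 9: 4044 + 269 = 4313 → 4313 − 4129 = 184
Selection 10: 184 + 269 = 453
Selection 11: 453 + 269 = 722
Selection 12: 722 + 269 = 991

2161, 2430, 2699, 2968, 3237, 3506, 3775, 4044, 184, 453, 722, 991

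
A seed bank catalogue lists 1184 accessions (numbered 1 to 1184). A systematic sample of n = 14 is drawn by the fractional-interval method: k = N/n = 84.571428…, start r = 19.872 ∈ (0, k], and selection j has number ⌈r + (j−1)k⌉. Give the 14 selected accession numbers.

j=1: r + 0k = 19.872 → ⌈·⌉ = 20
j=2: r + 1k = 104.443428… → ⌈·⌉ = 105
j=3: r + 2k = 189.014857… → ⌈·⌉ = 190
j=4: r + 3k = 273.586285… → ⌈·⌉ = 274
j=5: r + 4k = 358.157714… → ⌈·⌉ = 359
j=6: r + 5k = 442.729142… → ⌈·⌉ = 443
j=7: r + 6k = 527.300571… → ⌈·⌉ = 528
j=8: r + 7k = 611.872 → ⌈·⌉ = 612
j=9: r + 8k = 696.443428… → ⌈·⌉ = 697
j=10: r + 9k = 781.014857… → ⌈·⌉ = 782
j=11: r + 10k = 865.586285… → ⌈·⌉ = 866
j=12: r + 11k = 950.157714… → ⌈·⌉ = 951
j=13: r + 12k = 1034.729142… → ⌈·⌉ = 1035
j=14: r + 13k = 1119.300571… → ⌈·⌉ = 1120

20, 105, 190, 274, 359, 443, 528, 612, 697, 782, 866, 951, 1035, 1120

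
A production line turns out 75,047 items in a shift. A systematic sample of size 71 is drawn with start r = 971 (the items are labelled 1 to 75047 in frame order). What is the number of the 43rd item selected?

k = 75047/71 = 1057
43rd selection = r + (43−1)·k = 971 + 42×1057 = 971 + 44394 = 45365

45365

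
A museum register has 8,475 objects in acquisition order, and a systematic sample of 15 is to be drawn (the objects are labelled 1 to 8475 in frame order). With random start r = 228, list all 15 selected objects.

228, 793, 1358, 1923, 2488, 3053, 3618, 4183, 4748, 5313, 5878, 6443, 7008, 7573, 8138

k = N/n = 8475/15 = 565
object 1: 228
object 2: 228 + 565 = 793
object 3: 793 + 565 = 1358
object 4: 1358 + 565 = 1923
object 5: 1923 + 565 = 2488
object 6: 2488 + 565 = 3053
object 7: 3053 + 565 = 3618
object 8: 3618 + 565 = 4183
object 9: 4183 + 565 = 4748
object 10: 4748 + 565 = 5313
object 11: 5313 + 565 = 5878
object 12: 5878 + 565 = 6443
object 13: 6443 + 565 = 7008
object 14: 7008 + 565 = 7573
object 15: 7573 + 565 = 8138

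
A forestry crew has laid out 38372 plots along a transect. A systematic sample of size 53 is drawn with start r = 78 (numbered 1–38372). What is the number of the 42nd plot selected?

29762

k = 38372/53 = 724
42nd selection = r + (42−1)·k = 78 + 41×724 = 78 + 29684 = 29762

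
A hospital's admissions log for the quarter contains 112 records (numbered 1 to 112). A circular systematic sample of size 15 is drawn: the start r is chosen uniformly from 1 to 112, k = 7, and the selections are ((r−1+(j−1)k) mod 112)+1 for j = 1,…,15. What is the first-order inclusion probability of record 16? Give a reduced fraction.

15/112

For each position j, as r ranges over 1…112 the j-th selection hits every record exactly once, so record 16 is selected for exactly 15 of the 112 starts.
Inclusion probability = 15/112.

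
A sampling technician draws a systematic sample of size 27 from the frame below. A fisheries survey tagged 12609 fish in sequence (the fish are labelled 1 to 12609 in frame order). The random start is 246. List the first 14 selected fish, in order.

246, 713, 1180, 1647, 2114, 2581, 3048, 3515, 3982, 4449, 4916, 5383, 5850, 6317

k = N/n = 12609/27 = 467
fish 1: 246
fish 2: 246 + 467 = 713
fish 3: 713 + 467 = 1180
fish 4: 1180 + 467 = 1647
fish 5: 1647 + 467 = 2114
fish 6: 2114 + 467 = 2581
fish 7: 2581 + 467 = 3048
fish 8: 3048 + 467 = 3515
fish 9: 3515 + 467 = 3982
fish 10: 3982 + 467 = 4449
fish 11: 4449 + 467 = 4916
fish 12: 4916 + 467 = 5383
fish 13: 5383 + 467 = 5850
fish 14: 5850 + 467 = 6317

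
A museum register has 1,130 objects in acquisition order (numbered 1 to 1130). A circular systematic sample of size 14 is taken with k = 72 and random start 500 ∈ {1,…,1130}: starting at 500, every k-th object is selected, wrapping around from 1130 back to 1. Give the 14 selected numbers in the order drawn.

Selection 1: 500
Selection 2: 500 + 72 = 572
Selection 3: 572 + 72 = 644
Selection 4: 644 + 72 = 716
Selection 5: 716 + 72 = 788
Selection 6: 788 + 72 = 860
Selection 7: 860 + 72 = 932
Selection 8: 932 + 72 = 1004
Selection 9: 1004 + 72 = 1076
Selection 10: 1076 + 72 = 1148 → 1148 − 1130 = 18
Selection 11: 18 + 72 = 90
Selection 12: 90 + 72 = 162
Selection 13: 162 + 72 = 234
Selection 14: 234 + 72 = 306

500, 572, 644, 716, 788, 860, 932, 1004, 1076, 18, 90, 162, 234, 306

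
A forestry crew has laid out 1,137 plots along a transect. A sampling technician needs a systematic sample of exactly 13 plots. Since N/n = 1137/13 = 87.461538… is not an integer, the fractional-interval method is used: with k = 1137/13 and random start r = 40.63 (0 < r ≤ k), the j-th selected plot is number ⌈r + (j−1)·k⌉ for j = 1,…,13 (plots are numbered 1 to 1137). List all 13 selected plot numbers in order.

41, 129, 216, 304, 391, 478, 566, 653, 741, 828, 916, 1003, 1091

j=1: r + 0k = 40.63 → ⌈·⌉ = 41
j=2: r + 1k = 128.091538… → ⌈·⌉ = 129
j=3: r + 2k = 215.553076… → ⌈·⌉ = 216
j=4: r + 3k = 303.014615… → ⌈·⌉ = 304
j=5: r + 4k = 390.476153… → ⌈·⌉ = 391
j=6: r + 5k = 477.937692… → ⌈·⌉ = 478
j=7: r + 6k = 565.399230… → ⌈·⌉ = 566
j=8: r + 7k = 652.860769… → ⌈·⌉ = 653
j=9: r + 8k = 740.322307… → ⌈·⌉ = 741
j=10: r + 9k = 827.783846… → ⌈·⌉ = 828
j=11: r + 10k = 915.245384… → ⌈·⌉ = 916
j=12: r + 11k = 1002.706923… → ⌈·⌉ = 1003
j=13: r + 12k = 1090.168461… → ⌈·⌉ = 1091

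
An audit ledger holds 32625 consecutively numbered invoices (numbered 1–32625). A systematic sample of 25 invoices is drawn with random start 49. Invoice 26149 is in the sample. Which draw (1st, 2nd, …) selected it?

k = 32625/25 = 1305
position = (26149 − 49)/1305 + 1 = 26100/1305 + 1 = 20 + 1 = 21

21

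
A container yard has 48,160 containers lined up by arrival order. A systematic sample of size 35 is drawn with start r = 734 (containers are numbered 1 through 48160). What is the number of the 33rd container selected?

44766

k = 48160/35 = 1376
33rd selection = r + (33−1)·k = 734 + 32×1376 = 734 + 44032 = 44766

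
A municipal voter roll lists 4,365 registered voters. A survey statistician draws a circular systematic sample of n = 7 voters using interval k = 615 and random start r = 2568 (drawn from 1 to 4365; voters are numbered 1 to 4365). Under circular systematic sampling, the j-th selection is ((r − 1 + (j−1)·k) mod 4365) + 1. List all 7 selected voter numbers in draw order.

2568, 3183, 3798, 48, 663, 1278, 1893

Selection 1: 2568
Selection 2: 2568 + 615 = 3183
Selection 3: 3183 + 615 = 3798
Selection 4: 3798 + 615 = 4413 → 4413 − 4365 = 48
Selection 5: 48 + 615 = 663
Selection 6: 663 + 615 = 1278
Selection 7: 1278 + 615 = 1893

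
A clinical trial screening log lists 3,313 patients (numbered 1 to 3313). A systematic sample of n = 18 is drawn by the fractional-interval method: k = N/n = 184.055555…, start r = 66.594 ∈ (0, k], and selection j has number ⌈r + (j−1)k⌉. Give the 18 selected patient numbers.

j=1: r + 0k = 66.594 → ⌈·⌉ = 67
j=2: r + 1k = 250.649555… → ⌈·⌉ = 251
j=3: r + 2k = 434.705111… → ⌈·⌉ = 435
j=4: r + 3k = 618.760666… → ⌈·⌉ = 619
j=5: r + 4k = 802.816222… → ⌈·⌉ = 803
j=6: r + 5k = 986.871777… → ⌈·⌉ = 987
j=7: r + 6k = 1170.927333… → ⌈·⌉ = 1171
j=8: r + 7k = 1354.982888… → ⌈·⌉ = 1355
j=9: r + 8k = 1539.038444… → ⌈·⌉ = 1540
j=10: r + 9k = 1723.094 → ⌈·⌉ = 1724
j=11: r + 10k = 1907.149555… → ⌈·⌉ = 1908
j=12: r + 11k = 2091.205111… → ⌈·⌉ = 2092
j=13: r + 12k = 2275.260666… → ⌈·⌉ = 2276
j=14: r + 13k = 2459.316222… → ⌈·⌉ = 2460
j=15: r + 14k = 2643.371777… → ⌈·⌉ = 2644
j=16: r + 15k = 2827.427333… → ⌈·⌉ = 2828
j=17: r + 16k = 3011.482888… → ⌈·⌉ = 3012
j=18: r + 17k = 3195.538444… → ⌈·⌉ = 3196

67, 251, 435, 619, 803, 987, 1171, 1355, 1540, 1724, 1908, 2092, 2276, 2460, 2644, 2828, 3012, 3196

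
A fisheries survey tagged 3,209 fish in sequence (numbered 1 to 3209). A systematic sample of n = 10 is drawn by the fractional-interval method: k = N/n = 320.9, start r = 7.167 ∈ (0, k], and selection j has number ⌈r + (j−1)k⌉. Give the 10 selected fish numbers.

j=1: r + 0k = 7.167 → ⌈·⌉ = 8
j=2: r + 1k = 328.067 → ⌈·⌉ = 329
j=3: r + 2k = 648.967 → ⌈·⌉ = 649
j=4: r + 3k = 969.867 → ⌈·⌉ = 970
j=5: r + 4k = 1290.767 → ⌈·⌉ = 1291
j=6: r + 5k = 1611.667 → ⌈·⌉ = 1612
j=7: r + 6k = 1932.567 → ⌈·⌉ = 1933
j=8: r + 7k = 2253.467 → ⌈·⌉ = 2254
j=9: r + 8k = 2574.367 → ⌈·⌉ = 2575
j=10: r + 9k = 2895.267 → ⌈·⌉ = 2896

8, 329, 649, 970, 1291, 1612, 1933, 2254, 2575, 2896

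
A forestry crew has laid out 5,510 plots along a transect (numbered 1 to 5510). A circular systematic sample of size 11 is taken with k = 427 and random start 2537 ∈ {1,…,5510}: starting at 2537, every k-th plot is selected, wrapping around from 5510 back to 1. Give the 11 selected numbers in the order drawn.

2537, 2964, 3391, 3818, 4245, 4672, 5099, 16, 443, 870, 1297

Selection 1: 2537
Selection 2: 2537 + 427 = 2964
Selection 3: 2964 + 427 = 3391
Selection 4: 3391 + 427 = 3818
Selection 5: 3818 + 427 = 4245
Selection 6: 4245 + 427 = 4672
Selection 7: 4672 + 427 = 5099
Selection 8: 5099 + 427 = 5526 → 5526 − 5510 = 16
Selection 9: 16 + 427 = 443
Selection 10: 443 + 427 = 870
Selection 11: 870 + 427 = 1297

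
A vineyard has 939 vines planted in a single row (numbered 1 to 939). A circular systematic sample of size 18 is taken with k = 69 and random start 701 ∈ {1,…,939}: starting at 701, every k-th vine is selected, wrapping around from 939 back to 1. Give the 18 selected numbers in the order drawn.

Selection 1: 701
Selection 2: 701 + 69 = 770
Selection 3: 770 + 69 = 839
Selection 4: 839 + 69 = 908
Selection 5: 908 + 69 = 977 → 977 − 939 = 38
Selection 6: 38 + 69 = 107
Selection 7: 107 + 69 = 176
Selection 8: 176 + 69 = 245
Selection 9: 245 + 69 = 314
Selection 10: 314 + 69 = 383
Selection 11: 383 + 69 = 452
Selection 12: 452 + 69 = 521
Selection 13: 521 + 69 = 590
Selection 14: 590 + 69 = 659
Selection 15: 659 + 69 = 728
Selection 16: 728 + 69 = 797
Selection 17: 797 + 69 = 866
Selection 18: 866 + 69 = 935

701, 770, 839, 908, 38, 107, 176, 245, 314, 383, 452, 521, 590, 659, 728, 797, 866, 935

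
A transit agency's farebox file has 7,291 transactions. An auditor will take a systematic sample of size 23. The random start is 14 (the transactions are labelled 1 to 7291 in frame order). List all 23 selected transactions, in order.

14, 331, 648, 965, 1282, 1599, 1916, 2233, 2550, 2867, 3184, 3501, 3818, 4135, 4452, 4769, 5086, 5403, 5720, 6037, 6354, 6671, 6988

k = N/n = 7291/23 = 317
transaction 1: 14
transaction 2: 14 + 317 = 331
transaction 3: 331 + 317 = 648
transaction 4: 648 + 317 = 965
transaction 5: 965 + 317 = 1282
transaction 6: 1282 + 317 = 1599
transaction 7: 1599 + 317 = 1916
transaction 8: 1916 + 317 = 2233
transaction 9: 2233 + 317 = 2550
transaction 10: 2550 + 317 = 2867
transaction 11: 2867 + 317 = 3184
transaction 12: 3184 + 317 = 3501
transaction 13: 3501 + 317 = 3818
transaction 14: 3818 + 317 = 4135
transaction 15: 4135 + 317 = 4452
transaction 16: 4452 + 317 = 4769
transaction 17: 4769 + 317 = 5086
transaction 18: 5086 + 317 = 5403
transaction 19: 5403 + 317 = 5720
transaction 20: 5720 + 317 = 6037
transaction 21: 6037 + 317 = 6354
transaction 22: 6354 + 317 = 6671
transaction 23: 6671 + 317 = 6988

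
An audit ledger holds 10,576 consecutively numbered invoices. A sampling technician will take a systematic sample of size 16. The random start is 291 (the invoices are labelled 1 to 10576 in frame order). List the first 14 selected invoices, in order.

k = N/n = 10576/16 = 661
invoice 1: 291
invoice 2: 291 + 661 = 952
invoice 3: 952 + 661 = 1613
invoice 4: 1613 + 661 = 2274
invoice 5: 2274 + 661 = 2935
invoice 6: 2935 + 661 = 3596
invoice 7: 3596 + 661 = 4257
invoice 8: 4257 + 661 = 4918
invoice 9: 4918 + 661 = 5579
invoice 10: 5579 + 661 = 6240
invoice 11: 6240 + 661 = 6901
invoice 12: 6901 + 661 = 7562
invoice 13: 7562 + 661 = 8223
invoice 14: 8223 + 661 = 8884

291, 952, 1613, 2274, 2935, 3596, 4257, 4918, 5579, 6240, 6901, 7562, 8223, 8884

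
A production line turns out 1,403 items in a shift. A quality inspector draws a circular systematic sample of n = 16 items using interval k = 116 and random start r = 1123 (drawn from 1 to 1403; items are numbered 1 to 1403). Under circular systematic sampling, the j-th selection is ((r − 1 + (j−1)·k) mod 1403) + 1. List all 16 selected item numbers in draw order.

1123, 1239, 1355, 68, 184, 300, 416, 532, 648, 764, 880, 996, 1112, 1228, 1344, 57

Selection 1: 1123
Selection 2: 1123 + 116 = 1239
Selection 3: 1239 + 116 = 1355
Selection 4: 1355 + 116 = 1471 → 1471 − 1403 = 68
Selection 5: 68 + 116 = 184
Selection 6: 184 + 116 = 300
Selection 7: 300 + 116 = 416
Selection 8: 416 + 116 = 532
Selection 9: 532 + 116 = 648
Selection 10: 648 + 116 = 764
Selection 11: 764 + 116 = 880
Selection 12: 880 + 116 = 996
Selection 13: 996 + 116 = 1112
Selection 14: 1112 + 116 = 1228
Selection 15: 1228 + 116 = 1344
Selection 16: 1344 + 116 = 1460 → 1460 − 1403 = 57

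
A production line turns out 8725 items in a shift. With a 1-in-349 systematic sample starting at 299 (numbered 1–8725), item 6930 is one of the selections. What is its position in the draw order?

k = 349
position = (6930 − 299)/349 + 1 = 6631/349 + 1 = 19 + 1 = 20

20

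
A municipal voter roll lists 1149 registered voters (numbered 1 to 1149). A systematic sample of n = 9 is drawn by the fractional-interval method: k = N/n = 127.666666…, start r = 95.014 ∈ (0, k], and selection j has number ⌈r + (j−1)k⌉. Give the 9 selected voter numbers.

96, 223, 351, 479, 606, 734, 862, 989, 1117

j=1: r + 0k = 95.014 → ⌈·⌉ = 96
j=2: r + 1k = 222.680666… → ⌈·⌉ = 223
j=3: r + 2k = 350.347333… → ⌈·⌉ = 351
j=4: r + 3k = 478.014 → ⌈·⌉ = 479
j=5: r + 4k = 605.680666… → ⌈·⌉ = 606
j=6: r + 5k = 733.347333… → ⌈·⌉ = 734
j=7: r + 6k = 861.014 → ⌈·⌉ = 862
j=8: r + 7k = 988.680666… → ⌈·⌉ = 989
j=9: r + 8k = 1116.347333… → ⌈·⌉ = 1117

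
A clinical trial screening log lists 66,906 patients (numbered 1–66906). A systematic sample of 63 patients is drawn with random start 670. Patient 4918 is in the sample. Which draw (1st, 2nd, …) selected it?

k = 66906/63 = 1062
position = (4918 − 670)/1062 + 1 = 4248/1062 + 1 = 4 + 1 = 5

5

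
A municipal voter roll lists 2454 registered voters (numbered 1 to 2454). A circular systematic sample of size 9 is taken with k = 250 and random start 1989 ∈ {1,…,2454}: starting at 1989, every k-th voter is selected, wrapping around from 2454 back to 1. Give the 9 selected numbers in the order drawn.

Selection 1: 1989
Selection 2: 1989 + 250 = 2239
Selection 3: 2239 + 250 = 2489 → 2489 − 2454 = 35
Selection 4: 35 + 250 = 285
Selection 5: 285 + 250 = 535
Selection 6: 535 + 250 = 785
Selection 7: 785 + 250 = 1035
Selection 8: 1035 + 250 = 1285
Selection 9: 1285 + 250 = 1535

1989, 2239, 35, 285, 535, 785, 1035, 1285, 1535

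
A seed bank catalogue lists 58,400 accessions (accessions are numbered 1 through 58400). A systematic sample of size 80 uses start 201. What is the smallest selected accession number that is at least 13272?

k = 58400/80 = 730
Steps past start: ⌈(13272 − 201)/730⌉ = ⌈13071/730⌉ = 18
Selected accession: 201 + 18×730 = 13341

13341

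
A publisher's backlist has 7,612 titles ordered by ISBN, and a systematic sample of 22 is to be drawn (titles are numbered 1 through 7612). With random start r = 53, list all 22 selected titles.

53, 399, 745, 1091, 1437, 1783, 2129, 2475, 2821, 3167, 3513, 3859, 4205, 4551, 4897, 5243, 5589, 5935, 6281, 6627, 6973, 7319

k = N/n = 7612/22 = 346
title 1: 53
title 2: 53 + 346 = 399
title 3: 399 + 346 = 745
title 4: 745 + 346 = 1091
title 5: 1091 + 346 = 1437
title 6: 1437 + 346 = 1783
title 7: 1783 + 346 = 2129
title 8: 2129 + 346 = 2475
title 9: 2475 + 346 = 2821
title 10: 2821 + 346 = 3167
title 11: 3167 + 346 = 3513
title 12: 3513 + 346 = 3859
title 13: 3859 + 346 = 4205
title 14: 4205 + 346 = 4551
title 15: 4551 + 346 = 4897
title 16: 4897 + 346 = 5243
title 17: 5243 + 346 = 5589
title 18: 5589 + 346 = 5935
title 19: 5935 + 346 = 6281
title 20: 6281 + 346 = 6627
title 21: 6627 + 346 = 6973
title 22: 6973 + 346 = 7319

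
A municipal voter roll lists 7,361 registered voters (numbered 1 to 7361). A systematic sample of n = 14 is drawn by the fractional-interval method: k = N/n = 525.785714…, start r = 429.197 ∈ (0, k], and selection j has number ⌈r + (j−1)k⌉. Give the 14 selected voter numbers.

430, 955, 1481, 2007, 2533, 3059, 3584, 4110, 4636, 5162, 5688, 6213, 6739, 7265

j=1: r + 0k = 429.197 → ⌈·⌉ = 430
j=2: r + 1k = 954.982714… → ⌈·⌉ = 955
j=3: r + 2k = 1480.768428… → ⌈·⌉ = 1481
j=4: r + 3k = 2006.554142… → ⌈·⌉ = 2007
j=5: r + 4k = 2532.339857… → ⌈·⌉ = 2533
j=6: r + 5k = 3058.125571… → ⌈·⌉ = 3059
j=7: r + 6k = 3583.911285… → ⌈·⌉ = 3584
j=8: r + 7k = 4109.697 → ⌈·⌉ = 4110
j=9: r + 8k = 4635.482714… → ⌈·⌉ = 4636
j=10: r + 9k = 5161.268428… → ⌈·⌉ = 5162
j=11: r + 10k = 5687.054142… → ⌈·⌉ = 5688
j=12: r + 11k = 6212.839857… → ⌈·⌉ = 6213
j=13: r + 12k = 6738.625571… → ⌈·⌉ = 6739
j=14: r + 13k = 7264.411285… → ⌈·⌉ = 7265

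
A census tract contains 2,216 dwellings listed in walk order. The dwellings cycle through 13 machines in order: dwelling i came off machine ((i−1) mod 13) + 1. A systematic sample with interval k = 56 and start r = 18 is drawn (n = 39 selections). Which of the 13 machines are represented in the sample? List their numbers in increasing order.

1, 2, 3, 4, 5, 6, 7, 8, 9, 10, 11, 12, 13

Consecutive selections differ by k = 56, so their machine numbers differ by 56 mod 13 = 4.
gcd(56, 13) = 1, so the sample visits 13/1 = 13 distinct residues mod 13.
Start 18 is machine 5; the machines hit are 1, 2, 3, 4, 5, 6, 7, 8, 9, 10, 11, 12, 13.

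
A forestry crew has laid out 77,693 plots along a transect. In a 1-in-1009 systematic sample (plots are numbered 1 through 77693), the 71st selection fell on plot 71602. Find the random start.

k = 1009
r = 71602 − (71−1)×1009 = 71602 − 70630 = 972

972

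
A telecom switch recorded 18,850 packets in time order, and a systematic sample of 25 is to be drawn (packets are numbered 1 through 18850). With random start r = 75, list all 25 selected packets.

75, 829, 1583, 2337, 3091, 3845, 4599, 5353, 6107, 6861, 7615, 8369, 9123, 9877, 10631, 11385, 12139, 12893, 13647, 14401, 15155, 15909, 16663, 17417, 18171

k = N/n = 18850/25 = 754
packet 1: 75
packet 2: 75 + 754 = 829
packet 3: 829 + 754 = 1583
packet 4: 1583 + 754 = 2337
packet 5: 2337 + 754 = 3091
packet 6: 3091 + 754 = 3845
packet 7: 3845 + 754 = 4599
packet 8: 4599 + 754 = 5353
packet 9: 5353 + 754 = 6107
packet 10: 6107 + 754 = 6861
packet 11: 6861 + 754 = 7615
packet 12: 7615 + 754 = 8369
packet 13: 8369 + 754 = 9123
packet 14: 9123 + 754 = 9877
packet 15: 9877 + 754 = 10631
packet 16: 10631 + 754 = 11385
packet 17: 11385 + 754 = 12139
packet 18: 12139 + 754 = 12893
packet 19: 12893 + 754 = 13647
packet 20: 13647 + 754 = 14401
packet 21: 14401 + 754 = 15155
packet 22: 15155 + 754 = 15909
packet 23: 15909 + 754 = 16663
packet 24: 16663 + 754 = 17417
packet 25: 17417 + 754 = 18171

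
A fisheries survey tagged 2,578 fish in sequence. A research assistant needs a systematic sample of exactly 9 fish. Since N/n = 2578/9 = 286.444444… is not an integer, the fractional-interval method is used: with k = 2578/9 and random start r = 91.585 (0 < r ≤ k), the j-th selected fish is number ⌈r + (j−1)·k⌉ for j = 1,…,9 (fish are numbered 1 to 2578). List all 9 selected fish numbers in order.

92, 379, 665, 951, 1238, 1524, 1811, 2097, 2384

j=1: r + 0k = 91.585 → ⌈·⌉ = 92
j=2: r + 1k = 378.029444… → ⌈·⌉ = 379
j=3: r + 2k = 664.473888… → ⌈·⌉ = 665
j=4: r + 3k = 950.918333… → ⌈·⌉ = 951
j=5: r + 4k = 1237.362777… → ⌈·⌉ = 1238
j=6: r + 5k = 1523.807222… → ⌈·⌉ = 1524
j=7: r + 6k = 1810.251666… → ⌈·⌉ = 1811
j=8: r + 7k = 2096.696111… → ⌈·⌉ = 2097
j=9: r + 8k = 2383.140555… → ⌈·⌉ = 2384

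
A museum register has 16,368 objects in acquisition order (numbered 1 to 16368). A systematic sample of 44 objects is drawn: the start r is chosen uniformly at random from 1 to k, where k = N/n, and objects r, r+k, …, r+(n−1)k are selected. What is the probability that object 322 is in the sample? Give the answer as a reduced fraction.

1/372

k = 16368/44 = 372.
Object 322 is selected iff r ≡ 322 (mod 372); exactly one such r in {1,…,372}.
Inclusion probability = 1/372.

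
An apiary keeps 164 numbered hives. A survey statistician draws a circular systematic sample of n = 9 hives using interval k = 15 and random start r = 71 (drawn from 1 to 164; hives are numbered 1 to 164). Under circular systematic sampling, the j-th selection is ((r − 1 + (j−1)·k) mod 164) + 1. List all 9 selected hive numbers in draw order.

71, 86, 101, 116, 131, 146, 161, 12, 27

Selection 1: 71
Selection 2: 71 + 15 = 86
Selection 3: 86 + 15 = 101
Selection 4: 101 + 15 = 116
Selection 5: 116 + 15 = 131
Selection 6: 131 + 15 = 146
Selection 7: 146 + 15 = 161
Selection 8: 161 + 15 = 176 → 176 − 164 = 12
Selection 9: 12 + 15 = 27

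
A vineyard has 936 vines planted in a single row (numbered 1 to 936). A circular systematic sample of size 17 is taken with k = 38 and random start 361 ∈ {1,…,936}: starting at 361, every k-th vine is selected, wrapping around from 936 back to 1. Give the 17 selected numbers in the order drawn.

361, 399, 437, 475, 513, 551, 589, 627, 665, 703, 741, 779, 817, 855, 893, 931, 33

Selection 1: 361
Selection 2: 361 + 38 = 399
Selection 3: 399 + 38 = 437
Selection 4: 437 + 38 = 475
Selection 5: 475 + 38 = 513
Selection 6: 513 + 38 = 551
Selection 7: 551 + 38 = 589
Selection 8: 589 + 38 = 627
Selection 9: 627 + 38 = 665
Selection 10: 665 + 38 = 703
Selection 11: 703 + 38 = 741
Selection 12: 741 + 38 = 779
Selection 13: 779 + 38 = 817
Selection 14: 817 + 38 = 855
Selection 15: 855 + 38 = 893
Selection 16: 893 + 38 = 931
Selection 17: 931 + 38 = 969 → 969 − 936 = 33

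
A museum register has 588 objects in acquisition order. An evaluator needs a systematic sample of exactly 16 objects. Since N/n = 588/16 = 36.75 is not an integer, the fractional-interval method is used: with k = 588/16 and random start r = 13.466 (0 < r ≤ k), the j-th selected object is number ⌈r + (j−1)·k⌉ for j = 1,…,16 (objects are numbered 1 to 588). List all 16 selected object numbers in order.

j=1: r + 0k = 13.466 → ⌈·⌉ = 14
j=2: r + 1k = 50.216 → ⌈·⌉ = 51
j=3: r + 2k = 86.966 → ⌈·⌉ = 87
j=4: r + 3k = 123.716 → ⌈·⌉ = 124
j=5: r + 4k = 160.466 → ⌈·⌉ = 161
j=6: r + 5k = 197.216 → ⌈·⌉ = 198
j=7: r + 6k = 233.966 → ⌈·⌉ = 234
j=8: r + 7k = 270.716 → ⌈·⌉ = 271
j=9: r + 8k = 307.466 → ⌈·⌉ = 308
j=10: r + 9k = 344.216 → ⌈·⌉ = 345
j=11: r + 10k = 380.966 → ⌈·⌉ = 381
j=12: r + 11k = 417.716 → ⌈·⌉ = 418
j=13: r + 12k = 454.466 → ⌈·⌉ = 455
j=14: r + 13k = 491.216 → ⌈·⌉ = 492
j=15: r + 14k = 527.966 → ⌈·⌉ = 528
j=16: r + 15k = 564.716 → ⌈·⌉ = 565

14, 51, 87, 124, 161, 198, 234, 271, 308, 345, 381, 418, 455, 492, 528, 565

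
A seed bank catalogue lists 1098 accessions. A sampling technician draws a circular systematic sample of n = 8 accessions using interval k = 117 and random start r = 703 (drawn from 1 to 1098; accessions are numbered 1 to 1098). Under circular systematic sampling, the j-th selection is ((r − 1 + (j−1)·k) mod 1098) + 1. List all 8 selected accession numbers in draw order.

Selection 1: 703
Selection 2: 703 + 117 = 820
Selection 3: 820 + 117 = 937
Selection 4: 937 + 117 = 1054
Selection 5: 1054 + 117 = 1171 → 1171 − 1098 = 73
Selection 6: 73 + 117 = 190
Selection 7: 190 + 117 = 307
Selection 8: 307 + 117 = 424

703, 820, 937, 1054, 73, 190, 307, 424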